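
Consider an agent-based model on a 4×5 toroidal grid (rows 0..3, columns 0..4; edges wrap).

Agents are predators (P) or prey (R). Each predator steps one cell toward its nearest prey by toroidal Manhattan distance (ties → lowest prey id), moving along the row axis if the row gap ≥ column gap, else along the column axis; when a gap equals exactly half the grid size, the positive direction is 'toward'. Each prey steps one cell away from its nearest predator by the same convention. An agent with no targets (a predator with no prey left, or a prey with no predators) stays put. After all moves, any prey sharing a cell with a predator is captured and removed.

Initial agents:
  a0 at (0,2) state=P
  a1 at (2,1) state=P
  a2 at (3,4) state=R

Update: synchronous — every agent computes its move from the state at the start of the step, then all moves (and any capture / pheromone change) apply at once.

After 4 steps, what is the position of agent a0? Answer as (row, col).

(0, 1)

t=1: a0@(0,3):P a1@(2,0):P a2@(3,0):R
t=2: a0@(0,4):P a1@(3,0):P a2@(0,0):R
t=3: a0@(0,0):P a1@(0,0):P a2@(0,1):R
t=4: a0@(0,1):P a1@(0,1):P a2@(0,2):R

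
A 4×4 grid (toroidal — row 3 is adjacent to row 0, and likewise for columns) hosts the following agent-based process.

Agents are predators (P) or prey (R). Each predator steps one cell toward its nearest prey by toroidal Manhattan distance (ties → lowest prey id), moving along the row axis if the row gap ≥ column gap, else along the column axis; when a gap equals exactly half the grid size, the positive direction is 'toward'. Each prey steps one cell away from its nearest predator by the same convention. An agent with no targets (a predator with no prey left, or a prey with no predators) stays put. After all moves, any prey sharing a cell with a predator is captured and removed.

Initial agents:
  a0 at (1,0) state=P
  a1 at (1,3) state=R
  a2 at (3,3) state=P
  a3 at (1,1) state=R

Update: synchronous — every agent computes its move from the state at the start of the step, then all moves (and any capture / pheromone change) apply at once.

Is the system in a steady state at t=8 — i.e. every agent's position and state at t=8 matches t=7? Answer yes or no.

yes

t=1: a0@(1,3):P a1@(1,2):R a2@(0,3):P a3@(1,2):R
t=2: a0@(1,2):P a1@(1,1):R a2@(1,3):P a3@(1,1):R
t=3: a0@(1,1):P a2@(1,0):P
t=4: (unchanged — steady state)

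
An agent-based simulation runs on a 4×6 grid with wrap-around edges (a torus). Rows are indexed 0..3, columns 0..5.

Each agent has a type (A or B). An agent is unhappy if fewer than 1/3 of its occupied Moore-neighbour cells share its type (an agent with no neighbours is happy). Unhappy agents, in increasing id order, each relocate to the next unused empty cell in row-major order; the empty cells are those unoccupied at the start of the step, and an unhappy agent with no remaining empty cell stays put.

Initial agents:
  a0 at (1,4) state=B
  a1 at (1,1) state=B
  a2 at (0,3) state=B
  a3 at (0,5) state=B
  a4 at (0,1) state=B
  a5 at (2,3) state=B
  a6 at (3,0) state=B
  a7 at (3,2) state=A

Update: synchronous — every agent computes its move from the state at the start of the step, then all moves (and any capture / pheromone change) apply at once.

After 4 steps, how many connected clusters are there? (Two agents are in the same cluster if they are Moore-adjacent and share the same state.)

t=1: a0@(1,4):B a1@(1,1):B a2@(0,3):B a3@(0,5):B a4@(0,1):B a5@(2,3):B a6@(3,0):B a7@(0,0):A
t=2: a0@(1,4):B a1@(1,1):B a2@(0,3):B a3@(0,5):B a4@(0,1):B a5@(2,3):B a6@(3,0):B a7@(0,2):A
t=3: a0@(1,4):B a1@(1,1):B a2@(0,3):B a3@(0,5):B a4@(0,1):B a5@(2,3):B a6@(3,0):B a7@(0,0):A
t=4: a0@(1,4):B a1@(1,1):B a2@(0,3):B a3@(0,5):B a4@(0,1):B a5@(2,3):B a6@(3,0):B a7@(0,2):A

2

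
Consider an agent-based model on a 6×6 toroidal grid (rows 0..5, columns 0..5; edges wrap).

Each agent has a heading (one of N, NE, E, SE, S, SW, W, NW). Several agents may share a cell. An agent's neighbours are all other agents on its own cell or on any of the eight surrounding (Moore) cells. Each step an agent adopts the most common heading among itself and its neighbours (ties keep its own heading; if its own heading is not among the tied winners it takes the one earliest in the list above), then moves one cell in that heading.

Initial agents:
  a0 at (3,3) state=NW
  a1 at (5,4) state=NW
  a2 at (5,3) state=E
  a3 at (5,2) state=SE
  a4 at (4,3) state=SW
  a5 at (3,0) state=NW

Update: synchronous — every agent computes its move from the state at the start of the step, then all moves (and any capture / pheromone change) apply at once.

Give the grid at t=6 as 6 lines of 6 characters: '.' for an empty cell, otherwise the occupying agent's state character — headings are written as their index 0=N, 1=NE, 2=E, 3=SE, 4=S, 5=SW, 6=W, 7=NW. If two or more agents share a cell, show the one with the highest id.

t=1: a0@(2,2):NW a1@(4,3):NW a2@(5,4):E a3@(0,3):SE a4@(3,2):NW a5@(2,5):NW
t=2: a0@(1,1):NW a1@(3,2):NW a2@(5,5):E a3@(1,4):SE a4@(2,1):NW a5@(1,4):NW
t=3: a0@(0,0):NW a1@(2,1):NW a2@(5,0):E a3@(2,5):SE a4@(1,0):NW a5@(0,3):NW
t=4: a0@(5,5):NW a1@(1,0):NW a2@(5,1):E a3@(3,0):SE a4@(0,5):NW a5@(5,2):NW
t=5: a0@(4,4):NW a1@(0,5):NW a2@(5,2):E a3@(4,1):SE a4@(5,4):NW a5@(4,1):NW
t=6: a0@(3,3):NW a1@(5,4):NW a2@(5,3):E a3@(5,2):SE a4@(4,3):NW a5@(3,0):NW

......
......
......
7..7..
...7..
..327.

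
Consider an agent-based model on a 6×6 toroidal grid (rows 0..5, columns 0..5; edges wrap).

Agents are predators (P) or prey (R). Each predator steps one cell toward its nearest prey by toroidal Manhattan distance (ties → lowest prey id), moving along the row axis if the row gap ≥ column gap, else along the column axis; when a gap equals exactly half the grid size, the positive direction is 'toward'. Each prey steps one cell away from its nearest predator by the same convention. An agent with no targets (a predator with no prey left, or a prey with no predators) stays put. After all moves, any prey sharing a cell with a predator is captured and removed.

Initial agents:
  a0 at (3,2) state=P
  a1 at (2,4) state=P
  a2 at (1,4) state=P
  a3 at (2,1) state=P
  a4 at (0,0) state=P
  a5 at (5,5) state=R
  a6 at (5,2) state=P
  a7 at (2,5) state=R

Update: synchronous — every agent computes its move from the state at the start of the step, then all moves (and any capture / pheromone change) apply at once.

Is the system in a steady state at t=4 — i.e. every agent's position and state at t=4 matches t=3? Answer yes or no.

t=1: a0@(3,3):P a1@(2,5):P a2@(2,4):P a3@(2,0):P a4@(5,0):P a5@(4,5):R a6@(5,3):P
t=2: a0@(3,4):P a1@(3,5):P a2@(3,4):P a3@(3,0):P a4@(4,0):P a5@(5,5):R a6@(5,4):P
t=3: a0@(4,4):P a1@(4,5):P a2@(4,4):P a3@(4,0):P a4@(5,0):P a6@(5,5):P
t=4: (unchanged — steady state)

yes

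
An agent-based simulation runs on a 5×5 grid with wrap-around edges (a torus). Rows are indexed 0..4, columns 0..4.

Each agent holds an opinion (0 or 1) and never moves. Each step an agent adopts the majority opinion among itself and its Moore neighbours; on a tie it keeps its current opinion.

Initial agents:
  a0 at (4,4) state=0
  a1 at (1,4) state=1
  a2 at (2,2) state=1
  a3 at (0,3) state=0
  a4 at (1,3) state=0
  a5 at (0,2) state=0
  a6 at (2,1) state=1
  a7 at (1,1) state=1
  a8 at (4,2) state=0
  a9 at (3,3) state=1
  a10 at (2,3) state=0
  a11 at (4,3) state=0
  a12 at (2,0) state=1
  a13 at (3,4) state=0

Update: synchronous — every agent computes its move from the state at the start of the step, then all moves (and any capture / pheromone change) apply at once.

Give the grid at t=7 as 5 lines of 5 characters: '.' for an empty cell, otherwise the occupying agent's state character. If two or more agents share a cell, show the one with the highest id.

t=1: a0@(4,4):0 a1@(1,4):0 a2@(2,2):1 a3@(0,3):0 a4@(1,3):0 a5@(0,2):0 a6@(2,1):1 a7@(1,1):1 a8@(4,2):0 a9@(3,3):0 a10@(2,3):0 a11@(4,3):0 a12@(2,0):1 a13@(3,4):0
t=2: (unchanged — steady state)

..00.
.1.00
1110.
...00
..000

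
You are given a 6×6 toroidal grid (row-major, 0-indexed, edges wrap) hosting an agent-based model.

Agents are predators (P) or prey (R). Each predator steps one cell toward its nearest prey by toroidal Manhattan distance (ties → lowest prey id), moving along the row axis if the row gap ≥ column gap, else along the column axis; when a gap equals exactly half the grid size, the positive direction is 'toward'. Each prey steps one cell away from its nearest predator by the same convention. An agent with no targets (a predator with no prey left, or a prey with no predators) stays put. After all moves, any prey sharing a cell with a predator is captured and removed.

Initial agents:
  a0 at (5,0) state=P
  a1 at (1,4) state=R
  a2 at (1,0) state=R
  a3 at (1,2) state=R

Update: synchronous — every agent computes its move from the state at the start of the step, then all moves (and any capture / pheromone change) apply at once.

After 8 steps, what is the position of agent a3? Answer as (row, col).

t=1: a0@(0,0):P a1@(2,4):R a2@(2,0):R a3@(2,2):R
t=2: a0@(1,0):P a1@(3,4):R a2@(3,0):R a3@(3,2):R
t=3: a0@(2,0):P a1@(4,4):R a2@(4,0):R a3@(4,2):R
t=4: a0@(3,0):P a1@(5,4):R a2@(5,0):R a3@(5,2):R
t=5: a0@(4,0):P a1@(0,4):R a2@(0,0):R a3@(0,2):R
t=6: a0@(5,0):P a1@(1,4):R a2@(1,0):R a3@(1,2):R
t=7: a0@(0,0):P a1@(2,4):R a2@(2,0):R a3@(2,2):R
t=8: a0@(1,0):P a1@(3,4):R a2@(3,0):R a3@(3,2):R

(3, 2)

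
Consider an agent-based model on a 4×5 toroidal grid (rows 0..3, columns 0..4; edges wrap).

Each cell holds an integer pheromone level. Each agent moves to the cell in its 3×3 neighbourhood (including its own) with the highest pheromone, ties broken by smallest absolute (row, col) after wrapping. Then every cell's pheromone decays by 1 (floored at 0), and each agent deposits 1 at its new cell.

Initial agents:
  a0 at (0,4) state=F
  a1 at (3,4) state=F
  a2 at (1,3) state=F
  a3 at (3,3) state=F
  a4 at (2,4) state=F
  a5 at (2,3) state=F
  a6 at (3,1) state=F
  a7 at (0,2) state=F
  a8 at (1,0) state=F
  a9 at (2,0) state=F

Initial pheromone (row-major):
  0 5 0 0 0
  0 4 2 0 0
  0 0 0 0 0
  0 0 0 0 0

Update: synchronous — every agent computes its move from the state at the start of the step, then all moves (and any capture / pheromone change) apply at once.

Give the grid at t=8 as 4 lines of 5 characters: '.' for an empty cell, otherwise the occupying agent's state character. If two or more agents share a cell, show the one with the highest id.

t=1: a0@(0,0) a1@(0,0) a2@(1,2) a3@(0,2) a4@(1,0) a5@(1,2) a6@(0,1) a7@(0,1) a8@(0,1) a9@(1,1) | pheromone: 2 7 1 0 0 / 1 4 3 0 0 / 0 0 0 0 0 / 0 0 0 0 0
t=2: a0@(0,1) a1@(0,1) a2@(0,1) a3@(0,1) a4@(0,1) a5@(0,1) a6@(0,1) a7@(0,1) a8@(0,1) a9@(0,1) | pheromone: 1 16 0 0 0 / 0 3 2 0 0 / 0 0 0 0 0 / 0 0 0 0 0
t=3: a0@(0,1) a1@(0,1) a2@(0,1) a3@(0,1) a4@(0,1) a5@(0,1) a6@(0,1) a7@(0,1) a8@(0,1) a9@(0,1) | pheromone: 0 25 0 0 0 / 0 2 1 0 0 / 0 0 0 0 0 / 0 0 0 0 0
t=4: a0@(0,1) a1@(0,1) a2@(0,1) a3@(0,1) a4@(0,1) a5@(0,1) a6@(0,1) a7@(0,1) a8@(0,1) a9@(0,1) | pheromone: 0 34 0 0 0 / 0 1 0 0 0 / 0 0 0 0 0 / 0 0 0 0 0
t=5: a0@(0,1) a1@(0,1) a2@(0,1) a3@(0,1) a4@(0,1) a5@(0,1) a6@(0,1) a7@(0,1) a8@(0,1) a9@(0,1) | pheromone: 0 43 0 0 0 / 0 0 0 0 0 / 0 0 0 0 0 / 0 0 0 0 0
t=6: a0@(0,1) a1@(0,1) a2@(0,1) a3@(0,1) a4@(0,1) a5@(0,1) a6@(0,1) a7@(0,1) a8@(0,1) a9@(0,1) | pheromone: 0 52 0 0 0 / 0 0 0 0 0 / 0 0 0 0 0 / 0 0 0 0 0
t=7: a0@(0,1) a1@(0,1) a2@(0,1) a3@(0,1) a4@(0,1) a5@(0,1) a6@(0,1) a7@(0,1) a8@(0,1) a9@(0,1) | pheromone: 0 61 0 0 0 / 0 0 0 0 0 / 0 0 0 0 0 / 0 0 0 0 0
t=8: a0@(0,1) a1@(0,1) a2@(0,1) a3@(0,1) a4@(0,1) a5@(0,1) a6@(0,1) a7@(0,1) a8@(0,1) a9@(0,1) | pheromone: 0 70 0 0 0 / 0 0 0 0 0 / 0 0 0 0 0 / 0 0 0 0 0

.F...
.....
.....
.....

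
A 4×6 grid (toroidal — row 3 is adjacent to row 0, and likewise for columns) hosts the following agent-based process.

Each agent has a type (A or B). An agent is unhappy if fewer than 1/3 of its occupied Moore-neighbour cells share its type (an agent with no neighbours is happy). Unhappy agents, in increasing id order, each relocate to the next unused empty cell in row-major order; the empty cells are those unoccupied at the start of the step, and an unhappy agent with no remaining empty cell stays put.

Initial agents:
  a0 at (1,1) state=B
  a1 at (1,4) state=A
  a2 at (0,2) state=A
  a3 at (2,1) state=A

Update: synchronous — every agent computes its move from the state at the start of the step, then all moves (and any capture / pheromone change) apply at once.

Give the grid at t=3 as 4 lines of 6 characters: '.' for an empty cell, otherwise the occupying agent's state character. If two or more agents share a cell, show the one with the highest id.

t=1: a0@(0,0):B a1@(1,4):A a2@(0,1):A a3@(0,3):A
t=2: a0@(0,2):B a1@(1,4):A a2@(0,4):A a3@(0,3):A
t=3: a0@(0,0):B a1@(1,4):A a2@(0,4):A a3@(0,3):A

B..AA.
....A.
......
......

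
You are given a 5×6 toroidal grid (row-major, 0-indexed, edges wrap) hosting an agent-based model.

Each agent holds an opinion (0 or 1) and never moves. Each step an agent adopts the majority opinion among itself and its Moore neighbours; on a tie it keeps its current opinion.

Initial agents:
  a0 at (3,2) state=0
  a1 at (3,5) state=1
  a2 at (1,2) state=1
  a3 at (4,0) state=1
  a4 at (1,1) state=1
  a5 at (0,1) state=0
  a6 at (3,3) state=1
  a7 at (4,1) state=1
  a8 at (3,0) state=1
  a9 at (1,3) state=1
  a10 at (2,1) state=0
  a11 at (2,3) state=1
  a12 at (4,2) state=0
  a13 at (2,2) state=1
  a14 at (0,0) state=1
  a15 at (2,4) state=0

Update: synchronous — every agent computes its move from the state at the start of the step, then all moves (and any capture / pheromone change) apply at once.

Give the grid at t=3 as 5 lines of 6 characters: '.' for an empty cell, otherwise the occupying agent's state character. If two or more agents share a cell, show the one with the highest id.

11....
.111..
.1111.
1.11.1
111...

t=1: a0@(3,2):1 a1@(3,5):1 a2@(1,2):1 a3@(4,0):1 a4@(1,1):1 a5@(0,1):1 a6@(3,3):1 a7@(4,1):1 a8@(3,0):1 a9@(1,3):1 a10@(2,1):1 a11@(2,3):1 a12@(4,2):0 a13@(2,2):1 a14@(0,0):1 a15@(2,4):1
t=2: a0@(3,2):1 a1@(3,5):1 a2@(1,2):1 a3@(4,0):1 a4@(1,1):1 a5@(0,1):1 a6@(3,3):1 a7@(4,1):1 a8@(3,0):1 a9@(1,3):1 a10@(2,1):1 a11@(2,3):1 a12@(4,2):1 a13@(2,2):1 a14@(0,0):1 a15@(2,4):1
t=3: (unchanged — steady state)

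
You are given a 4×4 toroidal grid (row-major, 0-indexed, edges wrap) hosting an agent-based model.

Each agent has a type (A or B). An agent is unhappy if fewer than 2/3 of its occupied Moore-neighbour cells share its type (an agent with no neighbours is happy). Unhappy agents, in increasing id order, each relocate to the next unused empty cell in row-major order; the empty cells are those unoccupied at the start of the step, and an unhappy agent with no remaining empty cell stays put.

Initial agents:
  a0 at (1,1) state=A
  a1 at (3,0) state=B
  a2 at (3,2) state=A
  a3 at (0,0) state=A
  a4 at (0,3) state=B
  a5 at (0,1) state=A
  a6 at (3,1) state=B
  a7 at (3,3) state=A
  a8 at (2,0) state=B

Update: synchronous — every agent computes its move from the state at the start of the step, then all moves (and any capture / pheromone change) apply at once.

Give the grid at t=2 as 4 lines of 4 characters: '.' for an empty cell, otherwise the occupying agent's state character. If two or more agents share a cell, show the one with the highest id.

AB.A
....
B..A
ABAB

t=1: a0@(1,1):A a1@(0,2):B a2@(1,0):A a3@(1,2):A a4@(1,3):B a5@(2,1):A a6@(2,2):B a7@(2,3):A a8@(2,0):B
t=2: a0@(0,0):A a1@(0,1):B a2@(0,3):A a3@(3,0):A a4@(3,1):B a5@(3,2):A a6@(3,3):B a7@(2,3):A a8@(2,0):B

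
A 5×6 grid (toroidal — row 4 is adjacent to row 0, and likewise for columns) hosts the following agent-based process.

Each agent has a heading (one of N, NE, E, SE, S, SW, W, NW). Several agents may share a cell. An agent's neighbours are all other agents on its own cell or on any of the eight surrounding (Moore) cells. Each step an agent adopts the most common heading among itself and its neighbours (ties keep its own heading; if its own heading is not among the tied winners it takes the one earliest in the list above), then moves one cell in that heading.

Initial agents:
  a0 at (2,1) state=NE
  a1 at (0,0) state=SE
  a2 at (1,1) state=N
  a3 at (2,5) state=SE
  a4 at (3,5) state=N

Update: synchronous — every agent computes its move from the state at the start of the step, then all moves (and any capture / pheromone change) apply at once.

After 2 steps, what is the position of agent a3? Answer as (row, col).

t=1: a0@(1,2):NE a1@(1,1):SE a2@(0,1):N a3@(3,0):SE a4@(2,5):N
t=2: a0@(0,3):NE a1@(2,2):SE a2@(4,1):N a3@(4,1):SE a4@(1,5):N

(4, 1)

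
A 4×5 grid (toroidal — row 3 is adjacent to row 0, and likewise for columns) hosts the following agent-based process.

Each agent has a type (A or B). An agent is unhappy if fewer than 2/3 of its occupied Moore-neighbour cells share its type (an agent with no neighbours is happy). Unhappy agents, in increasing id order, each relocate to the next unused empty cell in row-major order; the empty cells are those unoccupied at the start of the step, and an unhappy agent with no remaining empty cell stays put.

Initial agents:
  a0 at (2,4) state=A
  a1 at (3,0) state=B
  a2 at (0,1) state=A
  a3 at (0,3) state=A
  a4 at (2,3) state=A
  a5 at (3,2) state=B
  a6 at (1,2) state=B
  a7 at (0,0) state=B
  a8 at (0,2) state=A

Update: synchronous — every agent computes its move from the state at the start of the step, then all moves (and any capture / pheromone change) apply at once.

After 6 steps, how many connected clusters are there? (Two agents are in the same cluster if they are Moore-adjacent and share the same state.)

t=1: a0@(0,4):A a1@(1,0):B a2@(1,1):A a3@(1,3):A a4@(1,4):A a5@(2,0):B a6@(2,1):B a7@(2,2):B a8@(3,1):A
t=2: a0@(0,4):A a1@(0,0):B a2@(0,1):A a3@(1,3):A a4@(0,2):A a5@(0,3):B a6@(1,2):B a7@(2,3):B a8@(2,4):A
t=3: a0@(1,0):A a1@(1,1):B a2@(1,4):A a3@(2,0):A a4@(2,1):A a5@(2,2):B a6@(3,0):B a7@(3,1):B a8@(3,2):A
t=4: a0@(1,0):A a1@(0,0):B a2@(1,4):A a3@(0,1):A a4@(0,2):A a5@(0,3):B a6@(0,4):B a7@(1,2):B a8@(1,3):A
t=5: a0@(1,1):A a1@(2,0):B a2@(2,1):A a3@(2,2):A a4@(2,3):A a5@(2,4):B a6@(3,0):B a7@(3,1):B a8@(3,2):A
t=6: a0@(1,1):A a1@(0,0):B a2@(0,1):A a3@(2,2):A a4@(2,3):A a5@(2,4):B a6@(3,0):B a7@(0,2):B a8@(3,2):A

3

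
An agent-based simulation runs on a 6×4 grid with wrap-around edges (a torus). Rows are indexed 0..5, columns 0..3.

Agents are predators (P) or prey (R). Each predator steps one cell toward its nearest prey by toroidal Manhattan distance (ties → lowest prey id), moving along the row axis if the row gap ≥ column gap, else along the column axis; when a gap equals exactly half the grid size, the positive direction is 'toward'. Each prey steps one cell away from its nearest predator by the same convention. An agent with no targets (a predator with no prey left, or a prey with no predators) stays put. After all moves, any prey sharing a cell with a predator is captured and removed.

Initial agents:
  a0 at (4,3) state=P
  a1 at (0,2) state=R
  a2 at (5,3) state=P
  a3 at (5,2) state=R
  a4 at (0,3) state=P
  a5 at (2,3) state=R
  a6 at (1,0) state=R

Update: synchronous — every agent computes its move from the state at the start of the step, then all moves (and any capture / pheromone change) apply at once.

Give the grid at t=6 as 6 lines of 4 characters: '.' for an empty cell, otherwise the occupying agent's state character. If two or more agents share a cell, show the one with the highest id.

t=1: a0@(5,3):P a1@(0,1):R a2@(5,2):P a3@(5,1):R a4@(0,2):P a5@(1,3):R a6@(2,0):R
t=2: a0@(5,0):P a1@(0,0):R a2@(5,1):P a4@(0,1):P a5@(2,3):R a6@(1,0):R
t=3: a0@(0,0):P a1@(1,0):R a2@(0,1):P a4@(0,0):P a5@(1,3):R a6@(2,0):R
t=4: a0@(1,0):P a1@(2,0):R a2@(1,1):P a4@(1,0):P a5@(2,3):R a6@(3,0):R
t=5: a0@(2,0):P a1@(3,0):R a2@(2,1):P a4@(2,0):P a5@(3,3):R a6@(4,0):R
t=6: a0@(3,0):P a1@(4,0):R a2@(3,1):P a4@(3,0):P a5@(4,3):R a6@(5,0):R

....
....
....
PP..
R..R
R...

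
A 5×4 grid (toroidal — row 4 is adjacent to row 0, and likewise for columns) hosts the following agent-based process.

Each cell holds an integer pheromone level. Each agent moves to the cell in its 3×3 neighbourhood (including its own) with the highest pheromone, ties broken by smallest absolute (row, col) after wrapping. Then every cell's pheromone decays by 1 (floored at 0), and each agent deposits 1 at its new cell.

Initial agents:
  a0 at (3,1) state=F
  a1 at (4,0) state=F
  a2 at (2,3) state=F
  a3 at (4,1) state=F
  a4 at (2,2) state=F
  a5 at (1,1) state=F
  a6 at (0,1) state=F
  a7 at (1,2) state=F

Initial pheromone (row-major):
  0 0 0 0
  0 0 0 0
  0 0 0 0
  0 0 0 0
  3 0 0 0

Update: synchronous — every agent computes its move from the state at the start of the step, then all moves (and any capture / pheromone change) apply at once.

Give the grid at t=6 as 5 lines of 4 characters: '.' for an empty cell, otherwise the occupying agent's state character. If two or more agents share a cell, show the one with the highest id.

t=1: a0@(4,0) a1@(4,0) a2@(1,0) a3@(4,0) a4@(1,1) a5@(0,0) a6@(4,0) a7@(0,1) | pheromone: 1 1 0 0 / 1 1 0 0 / 0 0 0 0 / 0 0 0 0 / 6 0 0 0
t=2: a0@(4,0) a1@(4,0) a2@(0,0) a3@(4,0) a4@(0,0) a5@(4,0) a6@(4,0) a7@(4,0) | pheromone: 2 0 0 0 / 0 0 0 0 / 0 0 0 0 / 0 0 0 0 / 11 0 0 0
t=3: a0@(4,0) a1@(4,0) a2@(4,0) a3@(4,0) a4@(4,0) a5@(4,0) a6@(4,0) a7@(4,0) | pheromone: 1 0 0 0 / 0 0 0 0 / 0 0 0 0 / 0 0 0 0 / 18 0 0 0
t=4: a0@(4,0) a1@(4,0) a2@(4,0) a3@(4,0) a4@(4,0) a5@(4,0) a6@(4,0) a7@(4,0) | pheromone: 0 0 0 0 / 0 0 0 0 / 0 0 0 0 / 0 0 0 0 / 25 0 0 0
t=5: a0@(4,0) a1@(4,0) a2@(4,0) a3@(4,0) a4@(4,0) a5@(4,0) a6@(4,0) a7@(4,0) | pheromone: 0 0 0 0 / 0 0 0 0 / 0 0 0 0 / 0 0 0 0 / 32 0 0 0
t=6: a0@(4,0) a1@(4,0) a2@(4,0) a3@(4,0) a4@(4,0) a5@(4,0) a6@(4,0) a7@(4,0) | pheromone: 0 0 0 0 / 0 0 0 0 / 0 0 0 0 / 0 0 0 0 / 39 0 0 0

....
....
....
....
F...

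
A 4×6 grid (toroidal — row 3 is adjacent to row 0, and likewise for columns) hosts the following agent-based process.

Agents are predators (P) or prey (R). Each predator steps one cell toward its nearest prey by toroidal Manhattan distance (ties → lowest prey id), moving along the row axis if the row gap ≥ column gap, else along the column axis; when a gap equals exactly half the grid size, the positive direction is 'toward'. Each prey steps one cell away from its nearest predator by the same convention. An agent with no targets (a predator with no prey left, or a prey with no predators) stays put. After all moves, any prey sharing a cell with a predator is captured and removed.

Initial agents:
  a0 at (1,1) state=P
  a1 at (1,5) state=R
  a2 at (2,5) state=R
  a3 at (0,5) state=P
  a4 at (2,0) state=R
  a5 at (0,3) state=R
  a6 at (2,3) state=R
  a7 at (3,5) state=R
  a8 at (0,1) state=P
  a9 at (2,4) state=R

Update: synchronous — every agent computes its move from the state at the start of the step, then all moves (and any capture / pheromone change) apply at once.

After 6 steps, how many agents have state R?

t=1: a0@(1,0):P a1@(2,5):R a3@(1,5):P a4@(3,0):R a6@(2,4):R a7@(2,5):R a8@(0,2):P a9@(1,4):R
t=2: a0@(2,0):P a1@(3,5):R a3@(2,5):P a6@(3,4):R a7@(3,5):R a8@(0,1):P a9@(1,3):R
t=3: a0@(3,0):P a1@(0,5):R a3@(3,5):P a6@(0,4):R a7@(0,5):R a8@(0,0):P a9@(1,2):R
t=4: a0@(0,0):P a1@(1,5):R a3@(0,5):P a6@(1,4):R a7@(1,5):R a8@(0,5):P a9@(1,3):R
t=5: a0@(1,0):P a1@(2,5):R a3@(1,5):P a6@(2,4):R a7@(2,5):R a8@(1,5):P a9@(1,2):R
t=6: a0@(2,0):P a1@(3,5):R a3@(2,5):P a6@(3,4):R a7@(3,5):R a8@(2,5):P a9@(1,3):R

4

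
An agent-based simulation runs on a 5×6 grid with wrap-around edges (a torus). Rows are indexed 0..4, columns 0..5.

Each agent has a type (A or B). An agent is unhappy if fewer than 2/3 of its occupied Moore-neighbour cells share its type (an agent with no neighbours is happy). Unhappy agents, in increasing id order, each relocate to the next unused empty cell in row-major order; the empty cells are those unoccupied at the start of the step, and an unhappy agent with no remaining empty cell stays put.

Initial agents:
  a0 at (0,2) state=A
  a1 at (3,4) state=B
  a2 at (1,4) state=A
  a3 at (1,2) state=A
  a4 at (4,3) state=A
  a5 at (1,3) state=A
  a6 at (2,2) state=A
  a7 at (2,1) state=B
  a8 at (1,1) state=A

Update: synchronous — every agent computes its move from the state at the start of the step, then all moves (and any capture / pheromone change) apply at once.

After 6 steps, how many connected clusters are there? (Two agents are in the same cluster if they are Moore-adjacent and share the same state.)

2

t=1: a0@(0,2):A a1@(0,0):B a2@(1,4):A a3@(1,2):A a4@(0,1):A a5@(1,3):A a6@(2,2):A a7@(0,3):B a8@(1,1):A
t=2: a0@(0,2):A a1@(0,4):B a2@(0,5):A a3@(1,2):A a4@(0,1):A a5@(1,3):A a6@(2,2):A a7@(1,0):B a8@(1,1):A
t=3: a0@(0,2):A a1@(0,0):B a2@(0,3):A a3@(1,2):A a4@(0,1):A a5@(1,3):A a6@(2,2):A a7@(1,4):B a8@(1,1):A
t=4: a0@(0,2):A a1@(0,4):B a2@(0,3):A a3@(1,2):A a4@(0,1):A a5@(1,3):A a6@(2,2):A a7@(0,5):B a8@(1,1):A
t=5: a0@(0,2):A a1@(0,0):B a2@(0,3):A a3@(1,2):A a4@(0,1):A a5@(1,3):A a6@(2,2):A a7@(0,5):B a8@(1,1):A
t=6: a0@(0,2):A a1@(0,4):B a2@(0,3):A a3@(1,2):A a4@(0,1):A a5@(1,3):A a6@(2,2):A a7@(0,5):B a8@(1,1):A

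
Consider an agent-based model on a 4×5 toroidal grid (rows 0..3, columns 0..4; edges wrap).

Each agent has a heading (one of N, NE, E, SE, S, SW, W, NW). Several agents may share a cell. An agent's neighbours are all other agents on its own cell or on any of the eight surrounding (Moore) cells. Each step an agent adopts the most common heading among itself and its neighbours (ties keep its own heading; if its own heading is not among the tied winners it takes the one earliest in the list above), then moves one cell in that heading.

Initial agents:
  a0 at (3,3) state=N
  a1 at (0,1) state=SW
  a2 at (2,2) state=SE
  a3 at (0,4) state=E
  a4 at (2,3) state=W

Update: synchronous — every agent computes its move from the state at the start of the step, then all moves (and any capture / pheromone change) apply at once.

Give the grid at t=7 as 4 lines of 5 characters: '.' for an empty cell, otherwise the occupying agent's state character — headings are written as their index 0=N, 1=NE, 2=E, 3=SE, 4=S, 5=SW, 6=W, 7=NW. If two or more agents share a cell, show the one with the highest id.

t=1: a0@(2,3):N a1@(1,0):SW a2@(3,3):SE a3@(0,0):E a4@(2,2):W
t=2: a0@(1,3):N a1@(2,4):SW a2@(0,4):SE a3@(0,1):E a4@(2,1):W
t=3: a0@(0,3):N a1@(3,3):SW a2@(1,0):SE a3@(0,2):E a4@(2,0):W
t=4: a0@(3,3):N a1@(0,2):SW a2@(2,1):SE a3@(0,3):E a4@(2,4):W
t=5: a0@(2,3):N a1@(1,1):SW a2@(3,2):SE a3@(0,4):E a4@(2,3):W
t=6: a0@(1,3):N a1@(2,0):SW a2@(0,3):SE a3@(0,0):E a4@(2,2):W
t=7: a0@(0,3):N a1@(3,4):SW a2@(1,4):SE a3@(0,1):E a4@(2,1):W

.2.0.
....3
.6...
....5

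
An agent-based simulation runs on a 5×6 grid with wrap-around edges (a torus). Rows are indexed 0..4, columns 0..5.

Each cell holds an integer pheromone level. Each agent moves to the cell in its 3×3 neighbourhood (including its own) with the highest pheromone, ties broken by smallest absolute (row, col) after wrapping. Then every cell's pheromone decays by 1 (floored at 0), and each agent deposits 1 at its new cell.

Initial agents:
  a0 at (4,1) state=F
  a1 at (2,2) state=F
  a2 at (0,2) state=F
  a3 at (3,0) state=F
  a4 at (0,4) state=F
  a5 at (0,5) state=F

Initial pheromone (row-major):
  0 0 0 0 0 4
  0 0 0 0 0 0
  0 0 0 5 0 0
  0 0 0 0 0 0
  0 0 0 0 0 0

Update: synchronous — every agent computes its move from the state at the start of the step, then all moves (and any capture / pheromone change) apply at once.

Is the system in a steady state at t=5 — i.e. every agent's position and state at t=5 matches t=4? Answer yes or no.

yes

t=1: a0@(0,0) a1@(2,3) a2@(0,1) a3@(2,0) a4@(0,5) a5@(0,5) | pheromone: 1 1 0 0 0 5 / 0 0 0 0 0 0 / 1 0 0 5 0 0 / 0 0 0 0 0 0 / 0 0 0 0 0 0
t=2: a0@(0,5) a1@(2,3) a2@(0,0) a3@(2,0) a4@(0,5) a5@(0,5) | pheromone: 1 0 0 0 0 7 / 0 0 0 0 0 0 / 1 0 0 5 0 0 / 0 0 0 0 0 0 / 0 0 0 0 0 0
t=3: a0@(0,5) a1@(2,3) a2@(0,5) a3@(2,0) a4@(0,5) a5@(0,5) | pheromone: 0 0 0 0 0 10 / 0 0 0 0 0 0 / 1 0 0 5 0 0 / 0 0 0 0 0 0 / 0 0 0 0 0 0
t=4: a0@(0,5) a1@(2,3) a2@(0,5) a3@(2,0) a4@(0,5) a5@(0,5) | pheromone: 0 0 0 0 0 13 / 0 0 0 0 0 0 / 1 0 0 5 0 0 / 0 0 0 0 0 0 / 0 0 0 0 0 0
t=5: a0@(0,5) a1@(2,3) a2@(0,5) a3@(2,0) a4@(0,5) a5@(0,5) | pheromone: 0 0 0 0 0 16 / 0 0 0 0 0 0 / 1 0 0 5 0 0 / 0 0 0 0 0 0 / 0 0 0 0 0 0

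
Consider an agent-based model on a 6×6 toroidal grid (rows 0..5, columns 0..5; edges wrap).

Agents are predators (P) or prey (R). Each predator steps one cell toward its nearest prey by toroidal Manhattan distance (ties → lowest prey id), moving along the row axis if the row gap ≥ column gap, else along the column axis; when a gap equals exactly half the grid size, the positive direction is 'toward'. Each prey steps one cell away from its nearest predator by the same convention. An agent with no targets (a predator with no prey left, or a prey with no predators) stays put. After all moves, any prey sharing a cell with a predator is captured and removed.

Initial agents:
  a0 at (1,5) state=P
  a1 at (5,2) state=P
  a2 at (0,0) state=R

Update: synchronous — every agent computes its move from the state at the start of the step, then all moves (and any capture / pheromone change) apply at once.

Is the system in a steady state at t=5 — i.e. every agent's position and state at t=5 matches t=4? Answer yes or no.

t=1: a0@(0,5):P a1@(5,1):P a2@(5,0):R
t=2: a0@(5,5):P a1@(5,0):P
t=3: (unchanged — steady state)

yes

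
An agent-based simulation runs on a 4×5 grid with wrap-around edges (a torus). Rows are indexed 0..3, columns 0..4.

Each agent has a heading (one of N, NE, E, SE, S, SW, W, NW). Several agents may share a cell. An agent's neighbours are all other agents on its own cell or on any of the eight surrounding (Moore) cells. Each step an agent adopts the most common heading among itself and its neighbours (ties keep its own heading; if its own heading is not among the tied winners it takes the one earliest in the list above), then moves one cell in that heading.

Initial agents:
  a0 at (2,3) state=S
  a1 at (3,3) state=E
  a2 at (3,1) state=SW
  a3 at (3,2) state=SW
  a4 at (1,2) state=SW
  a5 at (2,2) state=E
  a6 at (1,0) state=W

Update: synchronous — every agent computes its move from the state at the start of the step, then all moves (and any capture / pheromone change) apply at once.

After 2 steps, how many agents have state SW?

4

t=1: a0@(2,4):E a1@(3,4):E a2@(0,0):SW a3@(0,1):SW a4@(2,1):SW a5@(3,1):SW a6@(1,4):W
t=2: a0@(2,0):E a1@(3,0):E a2@(1,4):SW a3@(1,0):SW a4@(3,0):SW a5@(0,0):SW a6@(1,3):W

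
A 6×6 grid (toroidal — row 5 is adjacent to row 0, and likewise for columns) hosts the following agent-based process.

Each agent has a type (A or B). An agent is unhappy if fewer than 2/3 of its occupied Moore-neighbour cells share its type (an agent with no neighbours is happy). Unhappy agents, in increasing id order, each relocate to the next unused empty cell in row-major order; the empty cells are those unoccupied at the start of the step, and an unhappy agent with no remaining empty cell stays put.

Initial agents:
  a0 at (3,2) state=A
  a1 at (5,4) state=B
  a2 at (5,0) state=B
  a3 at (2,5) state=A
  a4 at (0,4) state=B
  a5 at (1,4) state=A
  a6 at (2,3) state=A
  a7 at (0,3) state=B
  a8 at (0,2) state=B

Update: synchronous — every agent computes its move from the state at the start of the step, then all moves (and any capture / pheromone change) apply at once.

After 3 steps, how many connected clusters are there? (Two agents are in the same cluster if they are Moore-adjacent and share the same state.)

4

t=1: a0@(3,2):A a1@(5,4):B a2@(5,0):B a3@(2,5):A a4@(0,4):B a5@(0,0):A a6@(2,3):A a7@(0,3):B a8@(0,2):B
t=2: a0@(3,2):A a1@(5,4):B a2@(0,1):B a3@(2,5):A a4@(0,4):B a5@(0,5):A a6@(2,3):A a7@(0,3):B a8@(0,2):B
t=3: a0@(3,2):A a1@(5,4):B a2@(0,1):B a3@(2,5):A a4@(0,4):B a5@(0,0):A a6@(2,3):A a7@(0,3):B a8@(0,2):B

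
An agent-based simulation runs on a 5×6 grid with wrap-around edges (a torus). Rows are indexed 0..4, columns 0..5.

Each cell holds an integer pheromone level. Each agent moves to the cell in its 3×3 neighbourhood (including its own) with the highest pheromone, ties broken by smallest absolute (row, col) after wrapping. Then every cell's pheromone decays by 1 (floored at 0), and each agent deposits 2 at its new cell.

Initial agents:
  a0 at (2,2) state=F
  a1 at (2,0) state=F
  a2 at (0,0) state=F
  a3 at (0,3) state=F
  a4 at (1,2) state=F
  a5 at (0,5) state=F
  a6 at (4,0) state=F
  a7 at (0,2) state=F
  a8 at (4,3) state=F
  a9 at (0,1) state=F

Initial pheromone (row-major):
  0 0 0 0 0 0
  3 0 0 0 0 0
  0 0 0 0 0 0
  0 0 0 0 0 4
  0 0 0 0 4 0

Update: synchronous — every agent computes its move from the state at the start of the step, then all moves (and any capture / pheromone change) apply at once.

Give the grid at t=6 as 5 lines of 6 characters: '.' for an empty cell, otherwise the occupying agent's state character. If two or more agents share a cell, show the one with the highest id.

t=1: a0@(1,1) a1@(3,5) a2@(1,0) a3@(4,4) a4@(0,1) a5@(4,4) a6@(3,5) a7@(0,1) a8@(4,4) a9@(1,0) | pheromone: 0 4 0 0 0 0 / 6 2 0 0 0 0 / 0 0 0 0 0 0 / 0 0 0 0 0 7 / 0 0 0 0 9 0
t=2: a0@(1,0) a1@(4,4) a2@(1,0) a3@(4,4) a4@(1,0) a5@(4,4) a6@(4,4) a7@(1,0) a8@(4,4) a9@(1,0) | pheromone: 0 3 0 0 0 0 / 15 1 0 0 0 0 / 0 0 0 0 0 0 / 0 0 0 0 0 6 / 0 0 0 0 18 0
t=3: a0@(1,0) a1@(4,4) a2@(1,0) a3@(4,4) a4@(1,0) a5@(4,4) a6@(4,4) a7@(1,0) a8@(4,4) a9@(1,0) | pheromone: 0 2 0 0 0 0 / 24 0 0 0 0 0 / 0 0 0 0 0 0 / 0 0 0 0 0 5 / 0 0 0 0 27 0
t=4: a0@(1,0) a1@(4,4) a2@(1,0) a3@(4,4) a4@(1,0) a5@(4,4) a6@(4,4) a7@(1,0) a8@(4,4) a9@(1,0) | pheromone: 0 1 0 0 0 0 / 33 0 0 0 0 0 / 0 0 0 0 0 0 / 0 0 0 0 0 4 / 0 0 0 0 36 0
t=5: a0@(1,0) a1@(4,4) a2@(1,0) a3@(4,4) a4@(1,0) a5@(4,4) a6@(4,4) a7@(1,0) a8@(4,4) a9@(1,0) | pheromone: 0 0 0 0 0 0 / 42 0 0 0 0 0 / 0 0 0 0 0 0 / 0 0 0 0 0 3 / 0 0 0 0 45 0
t=6: a0@(1,0) a1@(4,4) a2@(1,0) a3@(4,4) a4@(1,0) a5@(4,4) a6@(4,4) a7@(1,0) a8@(4,4) a9@(1,0) | pheromone: 0 0 0 0 0 0 / 51 0 0 0 0 0 / 0 0 0 0 0 0 / 0 0 0 0 0 2 / 0 0 0 0 54 0

......
F.....
......
......
....F.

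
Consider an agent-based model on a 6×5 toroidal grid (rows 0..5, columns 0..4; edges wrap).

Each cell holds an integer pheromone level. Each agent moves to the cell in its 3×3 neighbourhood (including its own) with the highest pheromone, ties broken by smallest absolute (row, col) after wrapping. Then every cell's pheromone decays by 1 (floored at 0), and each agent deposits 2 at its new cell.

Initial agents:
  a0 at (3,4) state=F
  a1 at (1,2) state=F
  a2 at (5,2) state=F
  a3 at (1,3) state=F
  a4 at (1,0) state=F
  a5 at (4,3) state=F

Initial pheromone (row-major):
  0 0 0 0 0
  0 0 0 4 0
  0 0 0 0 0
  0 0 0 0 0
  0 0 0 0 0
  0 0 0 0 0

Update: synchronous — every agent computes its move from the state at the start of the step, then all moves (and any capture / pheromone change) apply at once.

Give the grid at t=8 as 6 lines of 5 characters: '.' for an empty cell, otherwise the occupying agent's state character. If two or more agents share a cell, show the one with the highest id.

t=1: a0@(2,0) a1@(1,3) a2@(0,1) a3@(1,3) a4@(0,0) a5@(3,2) | pheromone: 2 2 0 0 0 / 0 0 0 7 0 / 2 0 0 0 0 / 0 0 2 0 0 / 0 0 0 0 0 / 0 0 0 0 0
t=2: a0@(2,0) a1@(1,3) a2@(0,0) a3@(1,3) a4@(0,0) a5@(3,2) | pheromone: 5 1 0 0 0 / 0 0 0 10 0 / 3 0 0 0 0 / 0 0 3 0 0 / 0 0 0 0 0 / 0 0 0 0 0
t=3: a0@(2,0) a1@(1,3) a2@(0,0) a3@(1,3) a4@(0,0) a5@(3,2) | pheromone: 8 0 0 0 0 / 0 0 0 13 0 / 4 0 0 0 0 / 0 0 4 0 0 / 0 0 0 0 0 / 0 0 0 0 0
t=4: a0@(2,0) a1@(1,3) a2@(0,0) a3@(1,3) a4@(0,0) a5@(3,2) | pheromone: 11 0 0 0 0 / 0 0 0 16 0 / 5 0 0 0 0 / 0 0 5 0 0 / 0 0 0 0 0 / 0 0 0 0 0
t=5: a0@(2,0) a1@(1,3) a2@(0,0) a3@(1,3) a4@(0,0) a5@(3,2) | pheromone: 14 0 0 0 0 / 0 0 0 19 0 / 6 0 0 0 0 / 0 0 6 0 0 / 0 0 0 0 0 / 0 0 0 0 0
t=6: a0@(2,0) a1@(1,3) a2@(0,0) a3@(1,3) a4@(0,0) a5@(3,2) | pheromone: 17 0 0 0 0 / 0 0 0 22 0 / 7 0 0 0 0 / 0 0 7 0 0 / 0 0 0 0 0 / 0 0 0 0 0
t=7: a0@(2,0) a1@(1,3) a2@(0,0) a3@(1,3) a4@(0,0) a5@(3,2) | pheromone: 20 0 0 0 0 / 0 0 0 25 0 / 8 0 0 0 0 / 0 0 8 0 0 / 0 0 0 0 0 / 0 0 0 0 0
t=8: a0@(2,0) a1@(1,3) a2@(0,0) a3@(1,3) a4@(0,0) a5@(3,2) | pheromone: 23 0 0 0 0 / 0 0 0 28 0 / 9 0 0 0 0 / 0 0 9 0 0 / 0 0 0 0 0 / 0 0 0 0 0

F....
...F.
F....
..F..
.....
.....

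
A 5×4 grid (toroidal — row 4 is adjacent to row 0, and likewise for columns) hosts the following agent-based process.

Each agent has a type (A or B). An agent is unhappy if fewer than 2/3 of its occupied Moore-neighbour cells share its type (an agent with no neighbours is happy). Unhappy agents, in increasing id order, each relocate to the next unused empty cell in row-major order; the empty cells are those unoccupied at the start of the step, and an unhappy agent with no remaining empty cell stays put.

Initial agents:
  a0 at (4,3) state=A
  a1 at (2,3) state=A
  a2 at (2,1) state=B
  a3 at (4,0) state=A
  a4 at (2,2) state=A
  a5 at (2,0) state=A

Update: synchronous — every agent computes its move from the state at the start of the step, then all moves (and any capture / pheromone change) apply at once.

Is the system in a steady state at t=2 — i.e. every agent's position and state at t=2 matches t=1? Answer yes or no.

t=1: a0@(4,3):A a1@(2,3):A a2@(0,0):B a3@(4,0):A a4@(0,1):A a5@(0,2):A
t=2: a0@(4,3):A a1@(2,3):A a2@(0,3):B a3@(4,0):A a4@(0,1):A a5@(0,2):A

no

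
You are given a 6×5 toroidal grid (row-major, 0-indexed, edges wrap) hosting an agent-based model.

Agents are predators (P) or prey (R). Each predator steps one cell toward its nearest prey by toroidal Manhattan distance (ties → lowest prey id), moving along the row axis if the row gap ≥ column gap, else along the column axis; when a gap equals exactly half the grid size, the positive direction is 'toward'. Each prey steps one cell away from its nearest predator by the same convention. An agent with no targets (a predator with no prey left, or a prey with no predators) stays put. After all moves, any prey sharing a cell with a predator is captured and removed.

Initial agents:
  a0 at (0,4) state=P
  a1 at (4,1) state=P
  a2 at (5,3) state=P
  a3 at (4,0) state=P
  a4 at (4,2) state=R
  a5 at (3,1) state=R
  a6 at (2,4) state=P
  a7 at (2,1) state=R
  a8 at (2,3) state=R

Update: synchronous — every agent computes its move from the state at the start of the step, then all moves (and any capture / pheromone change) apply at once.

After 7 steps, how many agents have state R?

t=1: a0@(1,4):P a1@(4,2):P a2@(4,3):P a3@(4,1):P a5@(2,1):R a6@(2,3):P a7@(1,1):R a8@(2,2):R
t=2: a0@(1,0):P a1@(3,2):P a2@(3,3):P a3@(3,1):P a5@(1,1):R a6@(2,2):P a7@(1,2):R a8@(2,1):R
t=3: a0@(1,1):P a1@(2,2):P a2@(2,3):P a3@(2,1):P a6@(1,2):P a7@(0,2):R
t=4: a0@(0,1):P a1@(1,2):P a2@(1,3):P a3@(1,1):P a6@(0,2):P a7@(5,2):R
t=5: a0@(5,1):P a1@(0,2):P a2@(0,3):P a3@(0,1):P a6@(5,2):P a7@(4,2):R
t=6: a0@(4,1):P a1@(5,2):P a2@(5,3):P a3@(5,1):P a6@(4,2):P a7@(3,2):R
t=7: a0@(3,1):P a1@(4,2):P a2@(4,3):P a3@(4,1):P a6@(3,2):P a7@(2,2):R

1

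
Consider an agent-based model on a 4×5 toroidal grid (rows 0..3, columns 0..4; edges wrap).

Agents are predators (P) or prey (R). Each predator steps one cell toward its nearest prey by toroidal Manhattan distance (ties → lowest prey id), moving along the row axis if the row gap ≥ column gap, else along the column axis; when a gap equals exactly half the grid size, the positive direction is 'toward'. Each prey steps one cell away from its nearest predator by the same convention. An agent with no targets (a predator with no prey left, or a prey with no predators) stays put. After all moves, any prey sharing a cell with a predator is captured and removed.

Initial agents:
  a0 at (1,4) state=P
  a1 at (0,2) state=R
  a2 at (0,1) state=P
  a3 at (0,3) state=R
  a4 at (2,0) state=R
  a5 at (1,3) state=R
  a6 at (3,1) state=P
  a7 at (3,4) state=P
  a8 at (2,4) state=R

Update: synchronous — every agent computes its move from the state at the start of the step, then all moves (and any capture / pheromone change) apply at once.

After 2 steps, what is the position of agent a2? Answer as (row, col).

t=1: a0@(1,3):P a1@(0,3):R a2@(0,2):P a3@(3,3):R a4@(3,0):R a5@(1,2):R a6@(0,1):P a7@(2,4):P a8@(3,4):R
t=2: a0@(0,3):P a1@(3,3):R a2@(0,3):P a3@(2,3):R a4@(2,0):R a5@(1,1):R a6@(0,2):P a7@(3,4):P a8@(0,4):R

(0, 3)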